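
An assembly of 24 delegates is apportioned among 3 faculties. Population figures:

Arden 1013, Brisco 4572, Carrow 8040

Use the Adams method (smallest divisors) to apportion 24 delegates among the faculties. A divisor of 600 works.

Arden 2, Brisco 8, Carrow 14

With modified divisor 600: modified quotas Arden 1.688, Brisco 7.620, Carrow 13.400.
Rounding up: Arden 2, Brisco 8, Carrow 14 (total 24).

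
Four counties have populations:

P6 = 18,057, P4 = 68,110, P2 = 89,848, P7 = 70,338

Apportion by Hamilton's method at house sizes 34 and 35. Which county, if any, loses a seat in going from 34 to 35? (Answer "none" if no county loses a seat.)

At 34 seats: P6 3, P4 9, P2 12, P7 10.
At 35 seats: P6 2, P4 10, P2 13, P7 10.
P6 drops from 3 to 2.

P6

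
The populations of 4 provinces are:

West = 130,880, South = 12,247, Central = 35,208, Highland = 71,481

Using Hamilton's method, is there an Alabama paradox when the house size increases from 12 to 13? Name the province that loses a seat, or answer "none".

At 12 seats: West 6, South 1, Central 2, Highland 3.
At 13 seats: West 7, South 0, Central 2, Highland 4.
South drops from 1 to 0.

South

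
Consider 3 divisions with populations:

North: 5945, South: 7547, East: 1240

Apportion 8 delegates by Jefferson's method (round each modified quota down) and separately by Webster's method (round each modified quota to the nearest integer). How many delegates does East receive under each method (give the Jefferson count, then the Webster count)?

0 and 1

Jefferson: North 3, South 5, East 0.
Webster: North 3, South 4, East 1.
East gets 0 under Jefferson and 1 under Webster.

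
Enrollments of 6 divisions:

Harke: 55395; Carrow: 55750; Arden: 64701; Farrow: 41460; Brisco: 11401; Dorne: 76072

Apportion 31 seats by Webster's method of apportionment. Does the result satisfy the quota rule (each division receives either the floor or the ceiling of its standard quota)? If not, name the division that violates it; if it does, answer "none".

none

Standard quotas: Harke 5.634, Carrow 5.671, Arden 6.581, Farrow 4.217, Brisco 1.160, Dorne 7.738.
Webster allocation: Harke 6, Carrow 6, Arden 6, Farrow 4, Brisco 1, Dorne 8.
Every allocation lies between the lower and upper quota.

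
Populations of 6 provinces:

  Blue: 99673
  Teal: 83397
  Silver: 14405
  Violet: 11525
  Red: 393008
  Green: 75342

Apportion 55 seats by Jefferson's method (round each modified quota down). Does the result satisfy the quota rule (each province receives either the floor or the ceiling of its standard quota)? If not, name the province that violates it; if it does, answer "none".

Red

Standard quotas: Blue 8.093, Teal 6.772, Silver 1.170, Violet 0.936, Red 31.912, Green 6.118.
Jefferson allocation: Blue 8, Teal 7, Silver 1, Violet 0, Red 33, Green 6.
Red has quota 31.912 (lower 31, upper 32) but receives 33 — outside the quota interval.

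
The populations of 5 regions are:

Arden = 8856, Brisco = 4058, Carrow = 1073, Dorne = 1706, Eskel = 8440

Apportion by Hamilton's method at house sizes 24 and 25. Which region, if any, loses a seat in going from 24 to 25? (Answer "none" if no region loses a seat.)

At 24 seats: Arden 9, Brisco 4, Carrow 1, Dorne 2, Eskel 8.
At 25 seats: Arden 9, Brisco 4, Carrow 1, Dorne 2, Eskel 9.
No region's allocation decreased.

none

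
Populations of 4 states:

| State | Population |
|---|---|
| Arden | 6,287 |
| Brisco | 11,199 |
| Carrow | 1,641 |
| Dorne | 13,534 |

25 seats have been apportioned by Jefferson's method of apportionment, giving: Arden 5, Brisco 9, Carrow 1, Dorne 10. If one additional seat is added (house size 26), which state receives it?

Priority for the next seat is population ÷ (current seats + 1).
Priorities: Arden 1047.833, Brisco 1119.900, Carrow 820.500, Dorne 1230.364.
Highest priority: Dorne.

Dorne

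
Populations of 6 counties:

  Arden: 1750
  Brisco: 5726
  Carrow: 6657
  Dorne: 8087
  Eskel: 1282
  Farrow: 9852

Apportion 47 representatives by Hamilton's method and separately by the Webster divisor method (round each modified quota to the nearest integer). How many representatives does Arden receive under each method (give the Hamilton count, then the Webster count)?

Hamilton: Arden 3, Brisco 8, Carrow 9, Dorne 11, Eskel 2, Farrow 14.
Webster: Arden 2, Brisco 8, Carrow 9, Dorne 12, Eskel 2, Farrow 14.
Arden gets 3 under Hamilton and 2 under Webster.

3 and 2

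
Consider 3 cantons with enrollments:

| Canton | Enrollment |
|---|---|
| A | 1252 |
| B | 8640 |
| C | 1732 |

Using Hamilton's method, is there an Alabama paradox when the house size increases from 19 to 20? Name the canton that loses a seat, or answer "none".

none

At 19 seats: A 2, B 14, C 3.
At 20 seats: A 2, B 15, C 3.
No canton's allocation decreased.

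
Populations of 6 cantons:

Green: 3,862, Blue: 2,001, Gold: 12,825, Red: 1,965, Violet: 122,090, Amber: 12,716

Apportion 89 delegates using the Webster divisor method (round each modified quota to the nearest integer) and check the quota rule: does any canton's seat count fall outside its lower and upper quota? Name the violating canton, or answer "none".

Standard quotas: Green 2.211, Blue 1.146, Gold 7.342, Red 1.125, Violet 69.896, Amber 7.280.
Webster allocation: Green 2, Blue 1, Gold 7, Red 1, Violet 71, Amber 7.
Violet has quota 69.896 (lower 69, upper 70) but receives 71 — outside the quota interval.

Violet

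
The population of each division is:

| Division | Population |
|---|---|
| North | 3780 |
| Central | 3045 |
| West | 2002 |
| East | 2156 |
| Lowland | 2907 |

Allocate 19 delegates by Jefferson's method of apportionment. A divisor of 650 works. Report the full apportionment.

North 5, Central 4, West 3, East 3, Lowland 4

With modified divisor 650: modified quotas North 5.815, Central 4.685, West 3.080, East 3.317, Lowland 4.472.
Rounding down: North 5, Central 4, West 3, East 3, Lowland 4 (total 19).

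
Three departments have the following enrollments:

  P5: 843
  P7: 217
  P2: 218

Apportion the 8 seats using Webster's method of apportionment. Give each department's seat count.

Standard divisor 1278/8 ≈ 159.75; standard quotas: P5 5.277, P7 1.358, P2 1.365.
Rounding to the nearest integer gives 5, 1, 1 = 7 seats, so the divisor must be adjusted.
With modified divisor 150: modified quotas P5 5.620, P7 1.447, P2 1.453.
Rounding to the nearest integer: P5 6, P7 1, P2 1 (total 8).

P5: 6, P7: 1, P2: 1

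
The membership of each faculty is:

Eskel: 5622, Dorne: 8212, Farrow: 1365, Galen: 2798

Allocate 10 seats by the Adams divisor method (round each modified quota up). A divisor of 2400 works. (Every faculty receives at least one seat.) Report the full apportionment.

Eskel 3; Dorne 4; Farrow 1; Galen 2

With modified divisor 2400: modified quotas Eskel 2.342, Dorne 3.422, Farrow 0.569, Galen 1.166.
Rounding up: Eskel 3, Dorne 4, Farrow 1, Galen 2 (total 10).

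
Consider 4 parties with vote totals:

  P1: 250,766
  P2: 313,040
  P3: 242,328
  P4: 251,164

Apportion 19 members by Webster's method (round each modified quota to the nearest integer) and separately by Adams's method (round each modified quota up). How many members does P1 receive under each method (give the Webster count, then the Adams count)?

4 and 5

Webster: P1 4, P2 6, P3 4, P4 5.
Adams: P1 5, P2 5, P3 4, P4 5.
P1 gets 4 under Webster and 5 under Adams.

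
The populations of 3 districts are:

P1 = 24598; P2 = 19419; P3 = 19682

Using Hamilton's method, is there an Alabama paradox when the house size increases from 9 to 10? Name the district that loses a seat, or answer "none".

At 9 seats: P1 3, P2 3, P3 3.
At 10 seats: P1 4, P2 3, P3 3.
No district's allocation decreased.

none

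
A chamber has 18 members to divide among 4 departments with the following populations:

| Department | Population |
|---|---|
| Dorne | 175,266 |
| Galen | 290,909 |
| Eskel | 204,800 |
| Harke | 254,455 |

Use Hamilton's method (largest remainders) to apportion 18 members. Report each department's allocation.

Dorne 3; Galen 6; Eskel 4; Harke 5

Total 925430; standard divisor 925430/18 ≈ 51412.778.
Standard quotas: Dorne 3.4090, Galen 5.6583, Eskel 3.9834, Harke 4.9493.
Lower quotas: Dorne 3, Galen 5, Eskel 3, Harke 4 (sum 15, leaving 3 seats).
Remainders in descending order: Eskel 0.9834, Harke 0.9493, Galen 0.6583, Dorne 0.4090.
Largest remainders: Eskel, Harke, Galen receive the extra seats.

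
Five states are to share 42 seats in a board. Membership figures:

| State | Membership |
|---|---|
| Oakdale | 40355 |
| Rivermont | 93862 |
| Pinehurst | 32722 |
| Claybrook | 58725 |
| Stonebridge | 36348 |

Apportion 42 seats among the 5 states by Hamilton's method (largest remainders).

The standard divisor is 262012/42 ≈ 6238.381.
Standard quotas: Oakdale 6.4688, Rivermont 15.0459, Pinehurst 5.2453, Claybrook 9.4135, Stonebridge 5.8265.
Lower quotas: Oakdale 6, Rivermont 15, Pinehurst 5, Claybrook 9, Stonebridge 5 (sum 40, leaving 2 seats).
Remainders in descending order: Stonebridge 0.8265, Oakdale 0.4688, Claybrook 0.4135, Pinehurst 0.2453, Rivermont 0.0459.
Largest remainders: Stonebridge, Oakdale receive the extra seats.

Oakdale 7; Rivermont 15; Pinehurst 5; Claybrook 9; Stonebridge 6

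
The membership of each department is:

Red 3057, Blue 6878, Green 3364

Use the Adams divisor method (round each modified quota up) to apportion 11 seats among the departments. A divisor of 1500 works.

Red=3; Blue=5; Green=3

With modified divisor 1500: modified quotas Red 2.038, Blue 4.585, Green 2.243.
Rounding up: Red 3, Blue 5, Green 3 (total 11).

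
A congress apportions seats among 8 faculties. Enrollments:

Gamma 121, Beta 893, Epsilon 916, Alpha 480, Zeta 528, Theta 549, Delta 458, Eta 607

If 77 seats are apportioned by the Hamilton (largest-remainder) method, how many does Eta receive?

Total 4552; standard divisor 4552/77 ≈ 59.117.
Standard quotas: Gamma 2.047, Beta 15.106, Epsilon 15.495, Alpha 8.120, Zeta 8.931, Theta 9.287, Delta 7.747, Eta 10.268.
Lower quotas: Gamma 2, Beta 15, Epsilon 15, Alpha 8, Zeta 8, Theta 9, Delta 7, Eta 10 (sum 74, leaving 3 seats).
Remainders in descending order: Zeta 0.931, Delta 0.747, Epsilon 0.495, Theta 0.287, Eta 0.268, Alpha 0.120, Beta 0.106, Gamma 0.047.
Largest remainders: Zeta, Delta, Epsilon receive the extra seats.
Eta receives 10.

10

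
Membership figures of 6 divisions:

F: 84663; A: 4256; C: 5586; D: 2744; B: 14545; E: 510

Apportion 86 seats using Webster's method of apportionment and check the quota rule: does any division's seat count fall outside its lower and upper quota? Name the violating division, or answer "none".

Standard quotas: F 64.833, A 3.259, C 4.278, D 2.101, B 11.138, E 0.391.
Webster allocation: F 66, A 3, C 4, D 2, B 11, E 0.
F has quota 64.833 (lower 64, upper 65) but receives 66 — outside the quota interval.

F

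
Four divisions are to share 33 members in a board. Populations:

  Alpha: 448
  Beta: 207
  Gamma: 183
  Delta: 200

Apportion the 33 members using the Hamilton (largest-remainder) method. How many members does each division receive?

The standard divisor is 1038/33 ≈ 31.455.
Standard quotas: Alpha 14.243, Beta 6.581, Gamma 5.818, Delta 6.358.
Lower quotas: Alpha 14, Beta 6, Gamma 5, Delta 6 (sum 31, leaving 2 seats).
Remainders in descending order: Gamma 0.818, Beta 0.581, Delta 0.358, Alpha 0.243.
The surplus seats go to Gamma, Beta.

Alpha: 14, Beta: 7, Gamma: 6, Delta: 6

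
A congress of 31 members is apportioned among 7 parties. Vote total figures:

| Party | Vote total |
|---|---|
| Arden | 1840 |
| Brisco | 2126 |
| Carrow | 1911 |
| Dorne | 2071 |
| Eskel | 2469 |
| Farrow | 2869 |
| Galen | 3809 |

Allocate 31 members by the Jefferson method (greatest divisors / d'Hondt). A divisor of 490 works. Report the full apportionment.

Arden: 3; Brisco: 4; Carrow: 3; Dorne: 4; Eskel: 5; Farrow: 5; Galen: 7

With modified divisor 490: modified quotas Arden 3.755, Brisco 4.339, Carrow 3.900, Dorne 4.227, Eskel 5.039, Farrow 5.855, Galen 7.773.
Rounding down: Arden 3, Brisco 4, Carrow 3, Dorne 4, Eskel 5, Farrow 5, Galen 7 (total 31).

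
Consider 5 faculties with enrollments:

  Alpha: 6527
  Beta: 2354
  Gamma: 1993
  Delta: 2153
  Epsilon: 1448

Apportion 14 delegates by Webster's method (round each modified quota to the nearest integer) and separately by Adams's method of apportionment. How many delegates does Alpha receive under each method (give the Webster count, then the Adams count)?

Webster: Alpha 7, Beta 2, Gamma 2, Delta 2, Epsilon 1.
Adams: Alpha 6, Beta 2, Gamma 2, Delta 2, Epsilon 2.
Alpha gets 7 under Webster and 6 under Adams.

7 and 6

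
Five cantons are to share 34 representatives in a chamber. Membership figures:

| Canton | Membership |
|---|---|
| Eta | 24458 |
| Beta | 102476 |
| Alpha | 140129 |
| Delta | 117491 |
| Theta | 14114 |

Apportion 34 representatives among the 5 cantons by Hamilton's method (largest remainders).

Eta 2; Beta 9; Alpha 12; Delta 10; Theta 1

The standard divisor is 398668/34 ≈ 11725.529.
Standard quotas: Eta 2.0859, Beta 8.7396, Alpha 11.9508, Delta 10.0201, Theta 1.2037.
Lower quotas: Eta 2, Beta 8, Alpha 11, Delta 10, Theta 1 (sum 32, leaving 2 seats).
Remainders in descending order: Alpha 0.9508, Beta 0.7396, Theta 0.2037, Eta 0.0859, Delta 0.0201.
Largest remainders: Alpha, Beta receive the extra seats.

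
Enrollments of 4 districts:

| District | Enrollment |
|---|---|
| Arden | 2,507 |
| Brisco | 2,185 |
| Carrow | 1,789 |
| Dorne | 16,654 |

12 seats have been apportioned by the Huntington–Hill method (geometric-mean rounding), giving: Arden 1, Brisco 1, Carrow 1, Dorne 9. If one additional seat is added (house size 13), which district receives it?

Priority for the next seat is population ÷ (√(s·(s+1))).
Priorities: Arden 1772.717, Brisco 1545.028, Carrow 1265.014, Dorne 1755.486.
Highest priority: Arden.

Arden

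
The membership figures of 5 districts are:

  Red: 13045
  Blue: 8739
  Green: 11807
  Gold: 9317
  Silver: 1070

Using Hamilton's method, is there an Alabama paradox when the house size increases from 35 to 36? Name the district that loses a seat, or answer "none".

At 35 seats: Red 10, Blue 7, Green 9, Gold 8, Silver 1.
At 36 seats: Red 11, Blue 7, Green 10, Gold 7, Silver 1.
Gold drops from 8 to 7.

Gold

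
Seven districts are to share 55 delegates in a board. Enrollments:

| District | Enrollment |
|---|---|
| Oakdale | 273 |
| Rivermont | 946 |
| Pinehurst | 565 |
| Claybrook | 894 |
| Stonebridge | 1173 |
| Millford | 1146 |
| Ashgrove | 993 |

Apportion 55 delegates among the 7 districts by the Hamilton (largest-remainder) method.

Oakdale 2, Rivermont 9, Pinehurst 5, Claybrook 8, Stonebridge 11, Millford 11, Ashgrove 9

Total 5990; standard divisor 5990/55 ≈ 108.909.
Standard quotas: Oakdale 2.507, Rivermont 8.686, Pinehurst 5.188, Claybrook 8.209, Stonebridge 10.770, Millford 10.523, Ashgrove 9.118.
Lower quotas: Oakdale 2, Rivermont 8, Pinehurst 5, Claybrook 8, Stonebridge 10, Millford 10, Ashgrove 9 (sum 52, leaving 3 seats).
Remainders in descending order: Stonebridge 0.770, Rivermont 0.686, Millford 0.523, Oakdale 0.507, Claybrook 0.209, Pinehurst 0.188, Ashgrove 0.118.
The surplus seats go to Stonebridge, Rivermont, Millford.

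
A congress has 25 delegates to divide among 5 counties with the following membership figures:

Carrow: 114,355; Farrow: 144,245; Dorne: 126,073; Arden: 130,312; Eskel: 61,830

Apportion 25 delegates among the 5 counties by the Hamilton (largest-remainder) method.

Total 576815; standard divisor 576815/25 ≈ 23072.6.
Standard quotas: Carrow 4.9563, Farrow 6.2518, Dorne 5.4642, Arden 5.6479, Eskel 2.6798.
Lower quotas: Carrow 4, Farrow 6, Dorne 5, Arden 5, Eskel 2 (sum 22, leaving 3 seats).
Remainders in descending order: Carrow 0.9563, Eskel 0.6798, Arden 0.6479, Dorne 0.4642, Farrow 0.2518.
The surplus seats go to Carrow, Eskel, Arden.

Carrow=5, Farrow=6, Dorne=5, Arden=6, Eskel=3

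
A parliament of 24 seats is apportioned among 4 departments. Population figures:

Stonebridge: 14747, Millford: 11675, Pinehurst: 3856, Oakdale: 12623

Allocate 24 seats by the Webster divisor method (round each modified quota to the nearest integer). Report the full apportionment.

Stonebridge 8; Millford 7; Pinehurst 2; Oakdale 7

Standard divisor 42901/24 ≈ 1787.542; standard quotas: Stonebridge 8.250, Millford 6.531, Pinehurst 2.157, Oakdale 7.062.
Rounding to the nearest integer gives Stonebridge 8, Millford 7, Pinehurst 2, Oakdale 7 — total 24, matching the house size, so no adjustment is needed.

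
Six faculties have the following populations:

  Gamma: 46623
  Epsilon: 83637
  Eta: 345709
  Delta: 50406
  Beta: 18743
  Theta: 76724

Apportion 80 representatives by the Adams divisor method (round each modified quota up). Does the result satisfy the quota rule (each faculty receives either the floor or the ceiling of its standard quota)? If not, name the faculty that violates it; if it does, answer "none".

Standard quotas: Gamma 5.998, Epsilon 10.760, Eta 44.475, Delta 6.485, Beta 2.411, Theta 9.871.
Adams allocation: Gamma 6, Epsilon 11, Eta 43, Delta 7, Beta 3, Theta 10.
Eta has quota 44.475 (lower 44, upper 45) but receives 43 — outside the quota interval.

Eta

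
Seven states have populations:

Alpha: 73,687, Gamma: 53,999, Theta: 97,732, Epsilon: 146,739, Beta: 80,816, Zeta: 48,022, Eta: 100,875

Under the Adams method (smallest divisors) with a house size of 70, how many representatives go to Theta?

11

Standard divisor 601870/70 ≈ 8598.143; standard quotas: Alpha 8.570, Gamma 6.280, Theta 11.367, Epsilon 17.066, Beta 9.399, Zeta 5.585, Eta 11.732.
Rounding up gives 9, 7, 12, 18, 10, 6, 12 = 74 seats, so the divisor must be adjusted.
With modified divisor 9100: modified quotas Alpha 8.097, Gamma 5.934, Theta 10.740, Epsilon 16.125, Beta 8.881, Zeta 5.277, Eta 11.085.
Rounding up: Alpha 9, Gamma 6, Theta 11, Epsilon 17, Beta 9, Zeta 6, Eta 12 (total 70).
Theta receives 11.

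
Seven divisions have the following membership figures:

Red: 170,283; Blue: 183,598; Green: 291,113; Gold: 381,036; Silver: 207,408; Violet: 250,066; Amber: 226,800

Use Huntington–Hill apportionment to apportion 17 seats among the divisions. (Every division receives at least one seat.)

Red: 2; Blue: 2; Green: 3; Gold: 4; Silver: 2; Violet: 2; Amber: 2

With divisor 106042: modified quotas Red 1.606, Blue 1.731, Green 2.745, Gold 3.593, Silver 1.956, Violet 2.358, Amber 2.139.
Geometric-mean thresholds: Red √(1·2)=1.414, Blue √(1·2)=1.414, Green √(2·3)=2.449, Gold √(3·4)=3.464, Silver √(1·2)=1.414, Violet √(2·3)=2.449, Amber √(2·3)=2.449.
Each quota rounded against its threshold gives Red 2, Blue 2, Green 3, Gold 4, Silver 2, Violet 2, Amber 2 (total 17).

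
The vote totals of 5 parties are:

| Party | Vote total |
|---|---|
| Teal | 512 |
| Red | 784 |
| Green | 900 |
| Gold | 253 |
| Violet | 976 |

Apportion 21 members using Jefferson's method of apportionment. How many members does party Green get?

Standard divisor 3425/21 ≈ 163.095; standard quotas: Teal 3.139, Red 4.807, Green 5.518, Gold 1.551, Violet 5.984.
Rounding down gives 3, 4, 5, 1, 5 = 18 seats, so the divisor must be adjusted.
With modified divisor 140: modified quotas Teal 3.657, Red 5.600, Green 6.429, Gold 1.807, Violet 6.971.
Rounding down: Teal 3, Red 5, Green 6, Gold 1, Violet 6 (total 21).
Green receives 6.

6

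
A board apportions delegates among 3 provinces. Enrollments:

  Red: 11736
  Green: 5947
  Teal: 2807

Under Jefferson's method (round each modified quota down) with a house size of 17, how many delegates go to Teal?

2

Standard divisor 20490/17 ≈ 1205.294; standard quotas: Red 9.737, Green 4.934, Teal 2.329.
Rounding down gives 9, 4, 2 = 15 seats, so the divisor must be adjusted.
With modified divisor 1100: modified quotas Red 10.669, Green 5.406, Teal 2.552.
Rounding down: Red 10, Green 5, Teal 2 (total 17).
Teal receives 2.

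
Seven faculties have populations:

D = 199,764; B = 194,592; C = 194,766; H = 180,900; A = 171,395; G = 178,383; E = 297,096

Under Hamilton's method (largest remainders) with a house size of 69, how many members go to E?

14

Standard divisor: 1416896 ÷ 69 ≈ 20534.725.
Standard quotas: D 9.7281, B 9.4762, C 9.4847, H 8.8095, A 8.3466, G 8.6869, E 14.4680.
Lower quotas: D 9, B 9, C 9, H 8, A 8, G 8, E 14 (sum 65, leaving 4 seats).
Remainders in descending order: H 0.8095, D 0.7281, G 0.6869, C 0.4847, B 0.4762, E 0.4680, A 0.3466.
The surplus seats go to H, D, G, C.
E receives 14.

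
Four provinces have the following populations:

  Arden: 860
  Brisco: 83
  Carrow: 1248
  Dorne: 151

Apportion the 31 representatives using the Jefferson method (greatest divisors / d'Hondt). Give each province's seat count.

Standard divisor 2342/31 ≈ 75.548; standard quotas: Arden 11.383, Brisco 1.099, Carrow 16.519, Dorne 1.999.
Rounding down gives 11, 1, 16, 1 = 29 seats, so the divisor must be adjusted.
With modified divisor 73: modified quotas Arden 11.781, Brisco 1.137, Carrow 17.096, Dorne 2.068.
Rounding down: Arden 11, Brisco 1, Carrow 17, Dorne 2 (total 31).

Arden 11, Brisco 1, Carrow 17, Dorne 2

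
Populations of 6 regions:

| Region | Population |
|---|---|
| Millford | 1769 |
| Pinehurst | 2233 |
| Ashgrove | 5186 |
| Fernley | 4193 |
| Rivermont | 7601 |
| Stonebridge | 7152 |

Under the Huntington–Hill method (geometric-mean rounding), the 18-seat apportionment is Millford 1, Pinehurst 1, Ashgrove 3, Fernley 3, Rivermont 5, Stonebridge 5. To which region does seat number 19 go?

Priority for the next seat is population ÷ (√(s·(s+1))).
Priorities: Millford 1250.872, Pinehurst 1578.969, Ashgrove 1497.069, Fernley 1210.415, Rivermont 1387.746, Stonebridge 1305.771.
Highest priority: Pinehurst.

Pinehurst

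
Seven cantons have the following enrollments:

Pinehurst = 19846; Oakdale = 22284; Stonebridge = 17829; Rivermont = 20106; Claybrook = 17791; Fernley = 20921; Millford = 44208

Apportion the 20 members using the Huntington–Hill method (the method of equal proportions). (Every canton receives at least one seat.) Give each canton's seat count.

Pinehurst=2; Oakdale=3; Stonebridge=2; Rivermont=3; Claybrook=2; Fernley=3; Millford=5

With divisor 8155: modified quotas Pinehurst 2.434, Oakdale 2.733, Stonebridge 2.186, Rivermont 2.465, Claybrook 2.182, Fernley 2.565, Millford 5.421.
Geometric-mean thresholds: Pinehurst √(2·3)=2.449, Oakdale √(2·3)=2.449, Stonebridge √(2·3)=2.449, Rivermont √(2·3)=2.449, Claybrook √(2·3)=2.449, Fernley √(2·3)=2.449, Millford √(5·6)=5.477.
Each quota rounded against its threshold gives Pinehurst 2, Oakdale 3, Stonebridge 2, Rivermont 3, Claybrook 2, Fernley 3, Millford 5 (total 20).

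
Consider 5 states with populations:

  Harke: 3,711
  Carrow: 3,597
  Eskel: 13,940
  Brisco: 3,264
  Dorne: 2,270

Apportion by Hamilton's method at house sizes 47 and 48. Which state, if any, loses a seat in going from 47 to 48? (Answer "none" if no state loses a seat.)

none

At 47 seats: Harke 7, Carrow 6, Eskel 24, Brisco 6, Dorne 4.
At 48 seats: Harke 7, Carrow 6, Eskel 25, Brisco 6, Dorne 4.
No state's allocation decreased.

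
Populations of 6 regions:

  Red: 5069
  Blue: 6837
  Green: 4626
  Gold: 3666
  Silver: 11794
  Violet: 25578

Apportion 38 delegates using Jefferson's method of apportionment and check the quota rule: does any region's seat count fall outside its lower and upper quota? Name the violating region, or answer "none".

Standard quotas: Red 3.346, Blue 4.513, Green 3.053, Gold 2.420, Silver 7.785, Violet 16.883.
Jefferson allocation: Red 3, Blue 4, Green 3, Gold 2, Silver 8, Violet 18.
Violet has quota 16.883 (lower 16, upper 17) but receives 18 — outside the quota interval.

Violet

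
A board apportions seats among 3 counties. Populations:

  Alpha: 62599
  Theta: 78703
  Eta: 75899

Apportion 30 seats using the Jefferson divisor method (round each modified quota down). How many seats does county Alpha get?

Standard divisor 217201/30 ≈ 7240.033; standard quotas: Alpha 8.646, Theta 10.871, Eta 10.483.
Rounding down gives 8, 10, 10 = 28 seats, so the divisor must be adjusted.
With modified divisor 6930: modified quotas Alpha 9.033, Theta 11.357, Eta 10.952.
Rounding down: Alpha 9, Theta 11, Eta 10 (total 30).
Alpha receives 9.

9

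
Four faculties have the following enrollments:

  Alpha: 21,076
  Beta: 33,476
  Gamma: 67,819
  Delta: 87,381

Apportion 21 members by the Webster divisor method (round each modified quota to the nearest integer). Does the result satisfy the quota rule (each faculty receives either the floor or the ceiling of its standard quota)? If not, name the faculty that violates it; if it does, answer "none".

none

Standard quotas: Alpha 2.110, Beta 3.352, Gamma 6.790, Delta 8.748.
Webster allocation: Alpha 2, Beta 3, Gamma 7, Delta 9.
Every allocation lies between the lower and upper quota.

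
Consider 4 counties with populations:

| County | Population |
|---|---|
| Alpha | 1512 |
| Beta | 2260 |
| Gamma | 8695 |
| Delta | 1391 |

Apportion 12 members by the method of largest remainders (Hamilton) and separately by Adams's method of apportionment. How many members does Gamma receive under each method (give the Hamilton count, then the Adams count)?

8 and 7

Hamilton: Alpha 1, Beta 2, Gamma 8, Delta 1.
Adams: Alpha 2, Beta 2, Gamma 7, Delta 1.
Gamma gets 8 under Hamilton and 7 under Adams.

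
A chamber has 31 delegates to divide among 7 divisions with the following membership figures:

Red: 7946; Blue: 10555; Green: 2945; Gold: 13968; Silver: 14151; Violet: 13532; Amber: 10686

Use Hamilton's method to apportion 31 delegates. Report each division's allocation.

The standard divisor is 73783/31 ≈ 2380.097.
Standard quotas: Red 3.3385, Blue 4.4347, Green 1.2373, Gold 5.8687, Silver 5.9456, Violet 5.6855, Amber 4.4897.
Lower quotas: Red 3, Blue 4, Green 1, Gold 5, Silver 5, Violet 5, Amber 4 (sum 27, leaving 4 seats).
Remainders in descending order: Silver 0.9456, Gold 0.8687, Violet 0.6855, Amber 0.4897, Blue 0.4347, Red 0.3385, Green 0.2373.
Largest remainders: Silver, Gold, Violet, Amber receive the extra seats.

Red: 3; Blue: 4; Green: 1; Gold: 6; Silver: 6; Violet: 6; Amber: 5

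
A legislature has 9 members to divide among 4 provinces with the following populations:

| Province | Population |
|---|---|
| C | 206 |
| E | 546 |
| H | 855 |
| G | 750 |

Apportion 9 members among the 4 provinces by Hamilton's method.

Total 2357; standard divisor 2357/9 ≈ 261.889.
Standard quotas: C 0.787, E 2.085, H 3.265, G 2.864.
Lower quotas: C 0, E 2, H 3, G 2 (sum 7, leaving 2 seats).
Remainders in descending order: G 0.864, C 0.787, H 0.265, E 0.085.
Largest remainders: G, C receive the extra seats.

C: 1, E: 2, H: 3, G: 3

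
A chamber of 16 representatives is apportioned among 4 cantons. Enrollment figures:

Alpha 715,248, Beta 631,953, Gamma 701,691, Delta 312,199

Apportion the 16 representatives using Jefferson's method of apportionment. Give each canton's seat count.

Alpha: 5; Beta: 4; Gamma: 5; Delta: 2

Standard divisor 2361091/16 ≈ 147568.188; standard quotas: Alpha 4.847, Beta 4.282, Gamma 4.755, Delta 2.116.
Rounding down gives 4, 4, 4, 2 = 14 seats, so the divisor must be adjusted.
With modified divisor 133400: modified quotas Alpha 5.362, Beta 4.737, Gamma 5.260, Delta 2.340.
Rounding down: Alpha 5, Beta 4, Gamma 5, Delta 2 (total 16).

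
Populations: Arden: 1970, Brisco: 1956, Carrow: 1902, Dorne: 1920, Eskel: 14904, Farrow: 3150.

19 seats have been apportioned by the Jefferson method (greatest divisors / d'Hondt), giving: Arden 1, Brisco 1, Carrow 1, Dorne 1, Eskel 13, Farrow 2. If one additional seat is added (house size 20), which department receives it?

Eskel

Priority for the next seat is population ÷ (current seats + 1).
Priorities: Arden 985.000, Brisco 978.000, Carrow 951.000, Dorne 960.000, Eskel 1064.571, Farrow 1050.000.
Highest priority: Eskel.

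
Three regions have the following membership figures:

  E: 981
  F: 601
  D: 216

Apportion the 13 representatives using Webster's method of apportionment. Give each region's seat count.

Standard divisor 1798/13 ≈ 138.308; standard quotas: E 7.093, F 4.345, D 1.562.
Rounding to the nearest integer gives E 7, F 4, D 2 — total 13, matching the house size, so no adjustment is needed.

E=7, F=4, D=2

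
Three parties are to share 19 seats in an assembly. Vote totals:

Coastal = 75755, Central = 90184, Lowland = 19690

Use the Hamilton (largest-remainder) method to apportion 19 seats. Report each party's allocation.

Coastal 8, Central 9, Lowland 2

The standard divisor is 185629/19 ≈ 9769.947.
Standard quotas: Coastal 7.7539, Central 9.2308, Lowland 2.0154.
Lower quotas: Coastal 7, Central 9, Lowland 2 (sum 18, leaving 1 seat).
Remainders in descending order: Coastal 0.7539, Central 0.2308, Lowland 0.0154.
The surplus seat goes to Coastal.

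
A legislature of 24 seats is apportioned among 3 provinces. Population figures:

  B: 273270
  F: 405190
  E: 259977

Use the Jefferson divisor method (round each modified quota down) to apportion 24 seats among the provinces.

Standard divisor 938437/24 ≈ 39101.542; standard quotas: B 6.989, F 10.363, E 6.649.
Rounding down gives 6, 10, 6 = 22 seats, so the divisor must be adjusted.
With modified divisor 37000: modified quotas B 7.386, F 10.951, E 7.026.
Rounding down: B 7, F 10, E 7 (total 24).

B 7, F 10, E 7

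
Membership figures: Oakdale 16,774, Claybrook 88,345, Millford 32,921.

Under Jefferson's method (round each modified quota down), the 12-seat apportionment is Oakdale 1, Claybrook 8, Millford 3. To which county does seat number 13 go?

Priority for the next seat is population ÷ (current seats + 1).
Priorities: Oakdale 8387.000, Claybrook 9816.111, Millford 8230.250.
Highest priority: Claybrook.

Claybrook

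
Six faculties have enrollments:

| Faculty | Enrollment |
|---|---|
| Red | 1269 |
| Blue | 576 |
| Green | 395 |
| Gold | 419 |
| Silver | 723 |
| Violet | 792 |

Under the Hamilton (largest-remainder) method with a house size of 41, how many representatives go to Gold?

4

The standard divisor is 4174/41 ≈ 101.805.
Standard quotas: Red 12.465, Blue 5.658, Green 3.880, Gold 4.116, Silver 7.102, Violet 7.780.
Lower quotas: Red 12, Blue 5, Green 3, Gold 4, Silver 7, Violet 7 (sum 38, leaving 3 seats).
Remainders in descending order: Green 0.880, Violet 0.780, Blue 0.658, Red 0.465, Gold 0.116, Silver 0.102.
The surplus seats go to Green, Violet, Blue.
Gold receives 4.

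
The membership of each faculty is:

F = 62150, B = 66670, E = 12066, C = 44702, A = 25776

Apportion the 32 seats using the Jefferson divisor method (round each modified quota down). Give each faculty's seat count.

F 10; B 10; E 1; C 7; A 4

Standard divisor 211364/32 ≈ 6605.125; standard quotas: F 9.409, B 10.094, E 1.827, C 6.768, A 3.902.
Rounding down gives 9, 10, 1, 6, 3 = 29 seats, so the divisor must be adjusted.
With modified divisor 6100: modified quotas F 10.189, B 10.930, E 1.978, C 7.328, A 4.226.
Rounding down: F 10, B 10, E 1, C 7, A 4 (total 32).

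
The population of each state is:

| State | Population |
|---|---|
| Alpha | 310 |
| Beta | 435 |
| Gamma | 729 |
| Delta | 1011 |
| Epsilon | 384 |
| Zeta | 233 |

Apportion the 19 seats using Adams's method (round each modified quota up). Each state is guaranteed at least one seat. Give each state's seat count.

Standard divisor 3102/19 ≈ 163.263; standard quotas: Alpha 1.899, Beta 2.664, Gamma 4.465, Delta 6.192, Epsilon 2.352, Zeta 1.427.
Rounding up gives 2, 3, 5, 7, 3, 2 = 22 seats, so the divisor must be adjusted.
With modified divisor 200: modified quotas Alpha 1.550, Beta 2.175, Gamma 3.645, Delta 5.055, Epsilon 1.920, Zeta 1.165.
Rounding up: Alpha 2, Beta 3, Gamma 4, Delta 6, Epsilon 2, Zeta 2 (total 19).

Alpha 2, Beta 3, Gamma 4, Delta 6, Epsilon 2, Zeta 2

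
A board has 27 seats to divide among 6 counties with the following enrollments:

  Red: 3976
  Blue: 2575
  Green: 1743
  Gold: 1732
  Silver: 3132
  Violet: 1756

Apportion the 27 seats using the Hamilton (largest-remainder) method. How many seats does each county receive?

Red=7, Blue=5, Green=3, Gold=3, Silver=6, Violet=3

Total 14914; standard divisor 14914/27 ≈ 552.37.
Standard quotas: Red 7.198, Blue 4.662, Green 3.155, Gold 3.136, Silver 5.670, Violet 3.179.
Lower quotas: Red 7, Blue 4, Green 3, Gold 3, Silver 5, Violet 3 (sum 25, leaving 2 seats).
Remainders in descending order: Silver 0.670, Blue 0.662, Red 0.198, Violet 0.179, Green 0.155, Gold 0.136.
Largest remainders: Silver, Blue receive the extra seats.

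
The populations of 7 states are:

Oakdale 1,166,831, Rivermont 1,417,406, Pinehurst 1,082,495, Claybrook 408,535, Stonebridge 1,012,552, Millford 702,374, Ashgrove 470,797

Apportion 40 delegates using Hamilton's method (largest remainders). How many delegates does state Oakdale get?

7

Standard divisor: 6260990 ÷ 40 ≈ 156524.75.
Standard quotas: Oakdale 7.4546, Rivermont 9.0555, Pinehurst 6.9158, Claybrook 2.6100, Stonebridge 6.4690, Millford 4.4873, Ashgrove 3.0078.
Lower quotas: Oakdale 7, Rivermont 9, Pinehurst 6, Claybrook 2, Stonebridge 6, Millford 4, Ashgrove 3 (sum 37, leaving 3 seats).
Remainders in descending order: Pinehurst 0.9158, Claybrook 0.6100, Millford 0.4873, Stonebridge 0.4690, Oakdale 0.4546, Rivermont 0.0555, Ashgrove 0.0078.
The surplus seats go to Pinehurst, Claybrook, Millford.
Oakdale receives 7.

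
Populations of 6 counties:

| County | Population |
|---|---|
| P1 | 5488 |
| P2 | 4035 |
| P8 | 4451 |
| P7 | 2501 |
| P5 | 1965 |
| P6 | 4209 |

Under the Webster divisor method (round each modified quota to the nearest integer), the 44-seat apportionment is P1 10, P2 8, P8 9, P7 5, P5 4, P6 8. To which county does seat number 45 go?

P1

Priority for the next seat is population ÷ (current seats + 0.5).
Priorities: P1 522.667, P2 474.706, P8 468.526, P7 454.727, P5 436.667, P6 495.176.
Highest priority: P1.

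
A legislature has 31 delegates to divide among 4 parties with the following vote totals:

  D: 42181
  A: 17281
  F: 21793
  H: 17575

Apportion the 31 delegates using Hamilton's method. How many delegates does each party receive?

The standard divisor is 98830/31 ≈ 3188.065.
Standard quotas: D 13.2309, A 5.4205, F 6.8358, H 5.5127.
Lower quotas: D 13, A 5, F 6, H 5 (sum 29, leaving 2 seats).
Remainders in descending order: F 0.8358, H 0.5127, A 0.4205, D 0.2309.
Largest remainders: F, H receive the extra seats.

D 13; A 5; F 7; H 6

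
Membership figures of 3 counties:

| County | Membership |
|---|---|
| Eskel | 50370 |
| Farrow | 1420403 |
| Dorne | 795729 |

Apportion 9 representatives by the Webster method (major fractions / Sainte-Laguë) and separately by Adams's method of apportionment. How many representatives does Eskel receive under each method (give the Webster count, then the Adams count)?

Webster: Eskel 0, Farrow 6, Dorne 3.
Adams: Eskel 1, Farrow 5, Dorne 3.
Eskel gets 0 under Webster and 1 under Adams.

0 and 1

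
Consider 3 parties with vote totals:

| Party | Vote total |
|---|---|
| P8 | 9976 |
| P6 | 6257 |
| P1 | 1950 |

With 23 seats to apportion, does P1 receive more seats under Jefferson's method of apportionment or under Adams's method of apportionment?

Adams

Jefferson: P8 13, P6 8, P1 2.
Adams: P8 12, P6 8, P1 3.
P1 gets 2 under Jefferson and 3 under Adams.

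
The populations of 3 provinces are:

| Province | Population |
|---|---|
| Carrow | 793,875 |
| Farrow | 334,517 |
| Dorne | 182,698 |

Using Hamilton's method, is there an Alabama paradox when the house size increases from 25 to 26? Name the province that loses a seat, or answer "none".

At 25 seats: Carrow 15, Farrow 6, Dorne 4.
At 26 seats: Carrow 16, Farrow 7, Dorne 3.
Dorne drops from 4 to 3.

Dorne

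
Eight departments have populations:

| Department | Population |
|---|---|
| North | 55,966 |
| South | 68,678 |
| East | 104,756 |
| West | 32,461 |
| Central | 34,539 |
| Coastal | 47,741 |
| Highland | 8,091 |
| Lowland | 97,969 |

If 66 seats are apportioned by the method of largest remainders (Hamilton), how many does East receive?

Standard divisor: 450201 ÷ 66 ≈ 6821.227.
Standard quotas: North 8.2047, South 10.0683, East 15.3574, West 4.7588, Central 5.0635, Coastal 6.9989, Highland 1.1862, Lowland 14.3624.
Lower quotas: North 8, South 10, East 15, West 4, Central 5, Coastal 6, Highland 1, Lowland 14 (sum 63, leaving 3 seats).
Remainders in descending order: Coastal 0.9989, West 0.7588, Lowland 0.3624, East 0.3574, North 0.2047, Highland 0.1862, South 0.0683, Central 0.0635.
Largest remainders: Coastal, West, Lowland receive the extra seats.
East receives 15.

15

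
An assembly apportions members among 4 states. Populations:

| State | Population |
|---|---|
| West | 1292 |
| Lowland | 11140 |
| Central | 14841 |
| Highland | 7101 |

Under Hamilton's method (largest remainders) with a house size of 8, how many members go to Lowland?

3

The standard divisor is 34374/8 ≈ 4296.75.
Standard quotas: West 0.3007, Lowland 2.5927, Central 3.4540, Highland 1.6526.
Lower quotas: West 0, Lowland 2, Central 3, Highland 1 (sum 6, leaving 2 seats).
Remainders in descending order: Highland 0.6526, Lowland 0.5927, Central 0.4540, West 0.3007.
The surplus seats go to Highland, Lowland.
Lowland receives 3.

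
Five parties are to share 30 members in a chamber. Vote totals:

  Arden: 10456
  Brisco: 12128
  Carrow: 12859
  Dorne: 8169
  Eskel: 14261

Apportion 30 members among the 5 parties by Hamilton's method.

Arden: 6, Brisco: 6, Carrow: 7, Dorne: 4, Eskel: 7

The standard divisor is 57873/30 ≈ 1929.1.
Standard quotas: Arden 5.4201, Brisco 6.2869, Carrow 6.6658, Dorne 4.2346, Eskel 7.3926.
Lower quotas: Arden 5, Brisco 6, Carrow 6, Dorne 4, Eskel 7 (sum 28, leaving 2 seats).
Remainders in descending order: Carrow 0.6658, Arden 0.4201, Eskel 0.3926, Brisco 0.2869, Dorne 0.2346.
Largest remainders: Carrow, Arden receive the extra seats.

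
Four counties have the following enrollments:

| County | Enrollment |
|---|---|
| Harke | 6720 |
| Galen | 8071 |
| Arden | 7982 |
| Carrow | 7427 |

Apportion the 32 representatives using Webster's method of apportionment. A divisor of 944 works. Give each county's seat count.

With modified divisor 944: modified quotas Harke 7.119, Galen 8.550, Arden 8.456, Carrow 7.868.
Rounding to the nearest integer: Harke 7, Galen 9, Arden 8, Carrow 8 (total 32).

Harke: 7; Galen: 9; Arden: 8; Carrow: 8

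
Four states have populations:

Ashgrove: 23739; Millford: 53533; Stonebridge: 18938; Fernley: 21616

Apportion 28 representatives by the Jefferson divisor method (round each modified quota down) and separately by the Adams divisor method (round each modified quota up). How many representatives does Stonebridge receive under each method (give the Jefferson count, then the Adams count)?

4 and 5

Jefferson: Ashgrove 6, Millford 13, Stonebridge 4, Fernley 5.
Adams: Ashgrove 6, Millford 12, Stonebridge 5, Fernley 5.
Stonebridge gets 4 under Jefferson and 5 under Adams.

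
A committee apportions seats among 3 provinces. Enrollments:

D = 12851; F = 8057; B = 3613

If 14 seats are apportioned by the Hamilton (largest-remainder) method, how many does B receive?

2

Total 24521; standard divisor 24521/14 ≈ 1751.5.
Standard quotas: D 7.3371, F 4.6001, B 2.0628.
Lower quotas: D 7, F 4, B 2 (sum 13, leaving 1 seat).
Remainders in descending order: F 0.6001, D 0.3371, B 0.0628.
The surplus seat goes to F.
B receives 2.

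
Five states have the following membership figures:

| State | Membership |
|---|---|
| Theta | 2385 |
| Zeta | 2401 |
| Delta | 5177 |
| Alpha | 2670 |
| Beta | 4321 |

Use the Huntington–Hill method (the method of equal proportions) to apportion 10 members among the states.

Theta 1; Zeta 1; Delta 3; Alpha 2; Beta 3

With divisor 1731: modified quotas Theta 1.378, Zeta 1.387, Delta 2.991, Alpha 1.542, Beta 2.496.
Geometric-mean thresholds: Theta √(1·2)=1.414, Zeta √(1·2)=1.414, Delta √(2·3)=2.449, Alpha √(1·2)=1.414, Beta √(2·3)=2.449.
Each quota rounded against its threshold gives Theta 1, Zeta 1, Delta 3, Alpha 2, Beta 3 (total 10).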